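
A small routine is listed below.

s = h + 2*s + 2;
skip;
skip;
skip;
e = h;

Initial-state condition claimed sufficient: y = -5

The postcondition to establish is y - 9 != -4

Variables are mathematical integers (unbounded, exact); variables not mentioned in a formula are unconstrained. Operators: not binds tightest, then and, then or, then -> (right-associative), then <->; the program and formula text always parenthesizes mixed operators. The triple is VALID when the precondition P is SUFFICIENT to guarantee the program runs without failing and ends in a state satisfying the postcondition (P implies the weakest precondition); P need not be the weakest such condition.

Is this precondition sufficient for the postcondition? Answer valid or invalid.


Working backward. After the program, the postcondition y - 9 != -4 must hold; in canonical form it is y != 5.
Before e := h: y != 5
Before skip: y != 5
Before skip: y != 5
Before skip: y != 5
Before s := h + 2*s + 2: y != 5
The weakest precondition is y != 5.
Check whether y = -5 implies it.
Every state satisfying the precondition satisfies the weakest precondition: the implication holds.
Answer: valid


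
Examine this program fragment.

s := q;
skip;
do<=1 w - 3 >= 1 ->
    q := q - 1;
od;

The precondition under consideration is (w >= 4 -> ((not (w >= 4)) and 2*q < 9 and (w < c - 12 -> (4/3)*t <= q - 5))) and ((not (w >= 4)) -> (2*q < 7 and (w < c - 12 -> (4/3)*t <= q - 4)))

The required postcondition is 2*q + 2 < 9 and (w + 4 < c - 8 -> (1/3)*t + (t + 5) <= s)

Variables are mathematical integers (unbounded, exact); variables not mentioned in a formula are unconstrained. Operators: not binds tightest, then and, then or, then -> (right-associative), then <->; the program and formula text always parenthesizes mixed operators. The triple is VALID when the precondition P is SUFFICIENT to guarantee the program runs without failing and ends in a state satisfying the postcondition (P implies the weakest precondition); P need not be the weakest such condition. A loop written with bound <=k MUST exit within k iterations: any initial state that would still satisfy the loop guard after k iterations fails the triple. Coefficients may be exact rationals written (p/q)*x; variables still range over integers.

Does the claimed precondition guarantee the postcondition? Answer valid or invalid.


Working backward. After the program, the postcondition 2*q + 2 < 9 and (w + 4 < c - 8 -> (1/3)*t + (t + 5) <= s) must hold; in canonical form it is 2*q < 7 and (w < c - 12 -> (4/3)*t <= s - 5).
Before the loop (bound <=1), unroll the exhaustion recursion (WP_0 = exit-now case; WP_j = one more guarded iteration, up to j = 1):
  WP_0: (not (w >= 4)) and 2*q < 7 and (w < c - 12 -> (4/3)*t <= s - 5)
  WP_1: (w >= 4 -> ((not (w >= 4)) and 2*q < 9 and (w < c - 12 -> (4/3)*t <= s - 5))) and ((not (w >= 4)) -> (2*q < 7 and (w < c - 12 -> (4/3)*t <= s - 5)))
So before the loop: (w >= 4 -> ((not (w >= 4)) and 2*q < 9 and (w < c - 12 -> (4/3)*t <= s - 5))) and ((not (w >= 4)) -> (2*q < 7 and (w < c - 12 -> (4/3)*t <= s - 5)))
Before skip: (w >= 4 -> ((not (w >= 4)) and 2*q < 9 and (w < c - 12 -> (4/3)*t <= s - 5))) and ((not (w >= 4)) -> (2*q < 7 and (w < c - 12 -> (4/3)*t <= s - 5)))
Before s := q: (w >= 4 -> ((not (w >= 4)) and 2*q < 9 and (w < c - 12 -> (4/3)*t <= q - 5))) and ((not (w >= 4)) -> (2*q < 7 and (w < c - 12 -> (4/3)*t <= q - 5)))
The weakest precondition is (w >= 4 -> ((not (w >= 4)) and 2*q < 9 and (w < c - 12 -> (4/3)*t <= q - 5))) and ((not (w >= 4)) -> (2*q < 7 and (w < c - 12 -> (4/3)*t <= q - 5))).
Check whether (w >= 4 -> ((not (w >= 4)) and 2*q < 9 and (w < c - 12 -> (4/3)*t <= q - 5))) and ((not (w >= 4)) -> (2*q < 7 and (w < c - 12 -> (4/3)*t <= q - 4))) implies it.
Countermodel: at the initial state c = 16, q = 0, t = -3, w = 3, the precondition holds but the weakest precondition fails.
Answer: invalid


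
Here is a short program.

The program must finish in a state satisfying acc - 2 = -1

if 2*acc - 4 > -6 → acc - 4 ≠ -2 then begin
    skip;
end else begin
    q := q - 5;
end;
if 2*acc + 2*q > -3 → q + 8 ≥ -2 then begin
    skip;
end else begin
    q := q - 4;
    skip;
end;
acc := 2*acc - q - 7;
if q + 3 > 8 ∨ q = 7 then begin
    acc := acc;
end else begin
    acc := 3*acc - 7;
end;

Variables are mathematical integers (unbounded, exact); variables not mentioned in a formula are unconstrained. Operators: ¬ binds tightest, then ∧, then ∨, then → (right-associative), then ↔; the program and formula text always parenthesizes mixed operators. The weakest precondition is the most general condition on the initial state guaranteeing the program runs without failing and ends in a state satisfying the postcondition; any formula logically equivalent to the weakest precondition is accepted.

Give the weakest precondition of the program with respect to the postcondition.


Working backward. After the program, the postcondition acc - 2 = -1 must hold; in canonical form it is acc = 1.
Then branch requires acc = 1; else branch requires 3*acc = 8.
Before the if: ((q > 5 ∨ q = 7) → acc = 1) ∧ ((¬(q > 5 ∨ q = 7)) → 3*acc = 8)
Before acc := 2*acc - q - 7: ((q > 5 ∨ q = 7) → 2*acc = q + 8) ∧ ((¬(q > 5 ∨ q = 7)) → 6*acc = 3*q + 29)
Then branch requires ((q > 5 ∨ q = 7) → 2*acc = q + 8) ∧ ((¬(q > 5 ∨ q = 7)) → 6*acc = 3*q + 29); else branch requires ((q > 9 ∨ q = 11) → 2*acc = q + 4) ∧ ((¬(q > 9 ∨ q = 11)) → 6*acc = 3*q + 17).
Before the if: ((2*acc + 2*q > -3 → q ≥ -10) → (((q > 5 ∨ q = 7) → 2*acc = q + 8) ∧ ((¬(q > 5 ∨ q = 7)) → 6*acc = 3*q + 29))) ∧ ((¬(2*acc + 2*q > -3 → q ≥ -10)) → (((q > 9 ∨ q = 11) → 2*acc = q + 4) ∧ ((¬(q > 9 ∨ q = 11)) → 6*acc = 3*q + 17)))
Then branch requires ((2*acc + 2*q > -3 → q ≥ -10) → (((q > 5 ∨ q = 7) → 2*acc = q + 8) ∧ ((¬(q > 5 ∨ q = 7)) → 6*acc = 3*q + 29))) ∧ ((¬(2*acc + 2*q > -3 → q ≥ -10)) → (((q > 9 ∨ q = 11) → 2*acc = q + 4) ∧ ((¬(q > 9 ∨ q = 11)) → 6*acc = 3*q + 17))); else branch requires ((2*acc + 2*q > 7 → q ≥ -5) → (((q > 10 ∨ q = 12) → 2*acc = q + 3) ∧ ((¬(q > 10 ∨ q = 12)) → 6*acc = 3*q + 14))) ∧ ((¬(2*acc + 2*q > 7 → q ≥ -5)) → (((q > 14 ∨ q = 16) → 2*acc = q - 1) ∧ ((¬(q > 14 ∨ q = 16)) → 6*acc = 3*q + 2))).
Before the if: ((2*acc > -2 → acc ≠ 2) → (((2*acc + 2*q > -3 → q ≥ -10) → (((q > 5 ∨ q = 7) → 2*acc = q + 8) ∧ ((¬(q > 5 ∨ q = 7)) → 6*acc = 3*q + 29))) ∧ ((¬(2*acc + 2*q > -3 → q ≥ -10)) → (((q > 9 ∨ q = 11) → 2*acc = q + 4) ∧ ((¬(q > 9 ∨ q = 11)) → 6*acc = 3*q + 17))))) ∧ ((¬(2*acc > -2 → acc ≠ 2)) → (((2*acc + 2*q > 7 → q ≥ -5) → (((q > 10 ∨ q = 12) → 2*acc = q + 3) ∧ ((¬(q > 10 ∨ q = 12)) → 6*acc = 3*q + 14))) ∧ ((¬(2*acc + 2*q > 7 → q ≥ -5)) → (((q > 14 ∨ q = 16) → 2*acc = q - 1) ∧ ((¬(q > 14 ∨ q = 16)) → 6*acc = 3*q + 2)))))
Answer: WP = ((2*acc > -2 → acc ≠ 2) → (((2*acc + 2*q > -3 → q ≥ -10) → (((q > 5 ∨ q = 7) → 2*acc = q + 8) ∧ ((¬(q > 5 ∨ q = 7)) → 6*acc = 3*q + 29))) ∧ ((¬(2*acc + 2*q > -3 → q ≥ -10)) → (((q > 9 ∨ q = 11) → 2*acc = q + 4) ∧ ((¬(q > 9 ∨ q = 11)) → 6*acc = 3*q + 17))))) ∧ ((¬(2*acc > -2 → acc ≠ 2)) → (((2*acc + 2*q > 7 → q ≥ -5) → (((q > 10 ∨ q = 12) → 2*acc = q + 3) ∧ ((¬(q > 10 ∨ q = 12)) → 6*acc = 3*q + 14))) ∧ ((¬(2*acc + 2*q > 7 → q ≥ -5)) → (((q > 14 ∨ q = 16) → 2*acc = q - 1) ∧ ((¬(q > 14 ∨ q = 16)) → 6*acc = 3*q + 2)))))


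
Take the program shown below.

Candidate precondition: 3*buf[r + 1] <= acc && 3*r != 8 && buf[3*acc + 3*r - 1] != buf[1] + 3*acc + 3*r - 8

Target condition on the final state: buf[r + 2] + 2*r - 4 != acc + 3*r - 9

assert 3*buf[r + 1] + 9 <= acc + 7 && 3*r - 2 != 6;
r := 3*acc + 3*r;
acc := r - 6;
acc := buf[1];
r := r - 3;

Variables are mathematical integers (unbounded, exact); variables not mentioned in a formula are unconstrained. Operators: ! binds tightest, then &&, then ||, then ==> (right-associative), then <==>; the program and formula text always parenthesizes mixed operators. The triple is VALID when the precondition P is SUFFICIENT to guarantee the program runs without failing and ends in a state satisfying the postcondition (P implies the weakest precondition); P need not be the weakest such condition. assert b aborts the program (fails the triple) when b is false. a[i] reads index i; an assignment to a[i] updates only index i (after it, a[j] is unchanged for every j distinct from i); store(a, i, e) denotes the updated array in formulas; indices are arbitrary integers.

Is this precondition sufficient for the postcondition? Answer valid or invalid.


Working backward. After the program, the postcondition buf[r + 2] + 2*r - 4 != acc + 3*r - 9 must hold; in canonical form it is buf[r + 2] != acc + r - 5.
Before r := r - 3: buf[r - 1] != acc + r - 8
Before acc := buf[1]: buf[r - 1] != buf[1] + r - 8
Before acc := r - 6: buf[r - 1] != buf[1] + r - 8
Before r := 3*acc + 3*r: buf[3*acc + 3*r - 1] != buf[1] + 3*acc + 3*r - 8
Before assert 3*buf[r + 1] + 9 <= acc + 7 && 3*r - 2 != 6: 3*buf[r + 1] <= acc - 2 && 3*r != 8 && buf[3*acc + 3*r - 1] != buf[1] + 3*acc + 3*r - 8
The weakest precondition is 3*buf[r + 1] <= acc - 2 && 3*r != 8 && buf[3*acc + 3*r - 1] != buf[1] + 3*acc + 3*r - 8.
Check whether 3*buf[r + 1] <= acc && 3*r != 8 && buf[3*acc + 3*r - 1] != buf[1] + 3*acc + 3*r - 8 implies it.
Countermodel: at the initial state acc = 0, buf = {[-45646] = 7040, [-15214] = 0, [1] = -15521, elsewhere -15521}, r = -15215, the precondition holds but the weakest precondition fails.
Answer: invalid


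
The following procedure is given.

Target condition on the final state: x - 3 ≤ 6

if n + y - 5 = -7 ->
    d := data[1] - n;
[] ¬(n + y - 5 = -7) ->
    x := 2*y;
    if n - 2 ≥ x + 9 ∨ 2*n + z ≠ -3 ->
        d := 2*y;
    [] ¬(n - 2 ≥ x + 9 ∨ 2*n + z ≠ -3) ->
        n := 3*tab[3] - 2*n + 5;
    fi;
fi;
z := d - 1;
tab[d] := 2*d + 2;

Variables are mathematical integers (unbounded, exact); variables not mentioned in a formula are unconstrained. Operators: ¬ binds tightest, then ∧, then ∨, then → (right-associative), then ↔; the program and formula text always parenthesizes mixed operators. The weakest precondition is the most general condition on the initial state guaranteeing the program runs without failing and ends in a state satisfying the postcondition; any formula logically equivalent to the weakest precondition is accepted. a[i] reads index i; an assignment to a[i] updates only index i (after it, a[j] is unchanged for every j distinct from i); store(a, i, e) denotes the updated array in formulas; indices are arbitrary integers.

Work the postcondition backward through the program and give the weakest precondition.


Working backward. After the program, the postcondition x - 3 ≤ 6 must hold; in canonical form it is x ≤ 9.
Before tab[d] := 2*d + 2: x ≤ 9
Before z := d - 1: x ≤ 9
Then branch requires x ≤ 9; else branch requires ((n ≥ 2*y + 11 ∨ 2*n + z ≠ -3) → 2*y ≤ 9) ∧ ((¬(n ≥ 2*y + 11 ∨ 2*n + z ≠ -3)) → 2*y ≤ 9).
Before the if: (n + y = -2 → x ≤ 9) ∧ ((¬(n + y = -2)) → (((n ≥ 2*y + 11 ∨ 2*n + z ≠ -3) → 2*y ≤ 9) ∧ ((¬(n ≥ 2*y + 11 ∨ 2*n + z ≠ -3)) → 2*y ≤ 9)))
Answer: WP = (n + y = -2 → x ≤ 9) ∧ ((¬(n + y = -2)) → (((n ≥ 2*y + 11 ∨ 2*n + z ≠ -3) → 2*y ≤ 9) ∧ ((¬(n ≥ 2*y + 11 ∨ 2*n + z ≠ -3)) → 2*y ≤ 9)))


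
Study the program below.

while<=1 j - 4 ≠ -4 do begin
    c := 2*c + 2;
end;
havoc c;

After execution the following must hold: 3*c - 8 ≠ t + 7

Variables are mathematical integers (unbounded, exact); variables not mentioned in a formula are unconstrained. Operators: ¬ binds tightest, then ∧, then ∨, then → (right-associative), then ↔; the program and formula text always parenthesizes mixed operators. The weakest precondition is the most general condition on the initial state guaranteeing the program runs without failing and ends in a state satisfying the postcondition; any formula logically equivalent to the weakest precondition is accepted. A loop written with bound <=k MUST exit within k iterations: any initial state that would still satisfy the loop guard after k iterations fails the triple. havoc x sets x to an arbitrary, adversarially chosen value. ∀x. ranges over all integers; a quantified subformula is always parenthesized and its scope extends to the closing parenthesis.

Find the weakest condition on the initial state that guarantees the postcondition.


Working backward. After the program, the postcondition 3*c - 8 ≠ t + 7 must hold; in canonical form it is 3*c ≠ t + 15.
Before havoc c: ∀c_1. 3*c_1 ≠ t + 15
Before the loop (bound <=1), unroll the exhaustion recursion (WP_0 = exit-now case; WP_j = one more guarded iteration, up to j = 1):
  WP_0: (¬(j ≠ 0)) ∧ (∀c_1. 3*c_1 ≠ t + 15)
  WP_1: (j ≠ 0 → ((¬(j ≠ 0)) ∧ (∀c_1. 3*c_1 ≠ t + 15))) ∧ ((¬(j ≠ 0)) → (∀c_1. 3*c_1 ≠ t + 15))
So before the loop: (j ≠ 0 → ((¬(j ≠ 0)) ∧ (∀c_1. 3*c_1 ≠ t + 15))) ∧ ((¬(j ≠ 0)) → (∀c_1. 3*c_1 ≠ t + 15))
Answer: WP = (j ≠ 0 → ((¬(j ≠ 0)) ∧ (∀c_1. 3*c_1 ≠ t + 15))) ∧ ((¬(j ≠ 0)) → (∀c_1. 3*c_1 ≠ t + 15))


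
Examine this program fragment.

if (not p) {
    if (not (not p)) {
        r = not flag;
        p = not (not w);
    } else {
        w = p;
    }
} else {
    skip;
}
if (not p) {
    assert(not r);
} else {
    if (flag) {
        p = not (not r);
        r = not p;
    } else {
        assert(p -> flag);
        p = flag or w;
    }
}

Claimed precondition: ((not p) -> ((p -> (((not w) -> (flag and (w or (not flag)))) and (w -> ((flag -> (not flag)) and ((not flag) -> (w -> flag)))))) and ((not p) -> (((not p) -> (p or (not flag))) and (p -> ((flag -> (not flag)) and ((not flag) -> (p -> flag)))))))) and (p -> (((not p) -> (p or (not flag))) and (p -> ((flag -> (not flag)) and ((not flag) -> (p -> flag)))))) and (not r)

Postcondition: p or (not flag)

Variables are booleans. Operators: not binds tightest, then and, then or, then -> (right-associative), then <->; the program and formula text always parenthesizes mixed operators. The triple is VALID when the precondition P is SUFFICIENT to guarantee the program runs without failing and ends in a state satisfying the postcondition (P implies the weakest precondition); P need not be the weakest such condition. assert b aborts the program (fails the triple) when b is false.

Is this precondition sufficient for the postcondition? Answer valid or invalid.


Working backward. After the program, p or (not flag) must hold.
Then branch requires (not r) and (p or (not flag)); else branch requires (flag -> (r or (not flag))) and ((not flag) -> (p -> flag)).
Before the if: ((not p) -> ((not r) and (p or (not flag)))) and (p -> ((flag -> (r or (not flag))) and ((not flag) -> (p -> flag))))
Then branch requires (p -> (((not w) -> (flag and (w or (not flag)))) and (w -> ((flag -> (not flag)) and ((not flag) -> (w -> flag)))))) and ((not p) -> (((not p) -> ((not r) and (p or (not flag)))) and (p -> ((flag -> (r or (not flag))) and ((not flag) -> (p -> flag)))))); else branch requires ((not p) -> ((not r) and (p or (not flag)))) and (p -> ((flag -> (r or (not flag))) and ((not flag) -> (p -> flag)))).
Before the if: ((not p) -> ((p -> (((not w) -> (flag and (w or (not flag)))) and (w -> ((flag -> (not flag)) and ((not flag) -> (w -> flag)))))) and ((not p) -> (((not p) -> ((not r) and (p or (not flag)))) and (p -> ((flag -> (r or (not flag))) and ((not flag) -> (p -> flag)))))))) and (p -> (((not p) -> ((not r) and (p or (not flag)))) and (p -> ((flag -> (r or (not flag))) and ((not flag) -> (p -> flag))))))
The weakest precondition is ((not p) -> ((p -> (((not w) -> (flag and (w or (not flag)))) and (w -> ((flag -> (not flag)) and ((not flag) -> (w -> flag)))))) and ((not p) -> (((not p) -> ((not r) and (p or (not flag)))) and (p -> ((flag -> (r or (not flag))) and ((not flag) -> (p -> flag)))))))) and (p -> (((not p) -> ((not r) and (p or (not flag)))) and (p -> ((flag -> (r or (not flag))) and ((not flag) -> (p -> flag)))))).
Check whether ((not p) -> ((p -> (((not w) -> (flag and (w or (not flag)))) and (w -> ((flag -> (not flag)) and ((not flag) -> (w -> flag)))))) and ((not p) -> (((not p) -> (p or (not flag))) and (p -> ((flag -> (not flag)) and ((not flag) -> (p -> flag)))))))) and (p -> (((not p) -> (p or (not flag))) and (p -> ((flag -> (not flag)) and ((not flag) -> (p -> flag)))))) and (not r) implies it.
Every state satisfying the precondition satisfies the weakest precondition: the implication holds.
Answer: valid


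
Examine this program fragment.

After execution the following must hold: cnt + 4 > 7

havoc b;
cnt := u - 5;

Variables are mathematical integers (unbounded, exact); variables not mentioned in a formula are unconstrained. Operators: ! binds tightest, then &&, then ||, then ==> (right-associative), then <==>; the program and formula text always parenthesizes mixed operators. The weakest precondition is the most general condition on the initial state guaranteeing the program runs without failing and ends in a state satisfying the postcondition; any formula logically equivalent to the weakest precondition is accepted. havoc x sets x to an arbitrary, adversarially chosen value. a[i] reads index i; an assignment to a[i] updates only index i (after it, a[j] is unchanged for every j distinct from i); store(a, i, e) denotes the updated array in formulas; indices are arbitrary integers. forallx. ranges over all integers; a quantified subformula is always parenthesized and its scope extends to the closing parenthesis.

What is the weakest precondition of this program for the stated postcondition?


Working backward. After the program, the postcondition cnt + 4 > 7 must hold; in canonical form it is cnt > 3.
Before cnt := u - 5: u > 8
Before havoc b: u > 8
Answer: WP = u > 8


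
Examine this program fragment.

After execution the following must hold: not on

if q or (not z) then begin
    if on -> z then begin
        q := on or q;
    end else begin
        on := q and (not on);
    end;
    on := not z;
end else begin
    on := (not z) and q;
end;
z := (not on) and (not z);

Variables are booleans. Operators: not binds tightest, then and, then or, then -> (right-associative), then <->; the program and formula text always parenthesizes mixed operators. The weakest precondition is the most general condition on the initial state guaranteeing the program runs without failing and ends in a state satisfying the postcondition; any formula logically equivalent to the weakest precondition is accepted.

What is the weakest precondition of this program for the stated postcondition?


Working backward. After the program, not on must hold.
Before z := (not on) and (not z): not on
Then branch requires ((on -> z) -> z) and ((not (on -> z)) -> z); else branch requires not ((not z) and q).
Before the if: ((q or (not z)) -> (((on -> z) -> z) and ((not (on -> z)) -> z))) and ((not (q or (not z))) -> (not ((not z) and q)))
Answer: WP = ((q or (not z)) -> (((on -> z) -> z) and ((not (on -> z)) -> z))) and ((not (q or (not z))) -> (not ((not z) and q)))


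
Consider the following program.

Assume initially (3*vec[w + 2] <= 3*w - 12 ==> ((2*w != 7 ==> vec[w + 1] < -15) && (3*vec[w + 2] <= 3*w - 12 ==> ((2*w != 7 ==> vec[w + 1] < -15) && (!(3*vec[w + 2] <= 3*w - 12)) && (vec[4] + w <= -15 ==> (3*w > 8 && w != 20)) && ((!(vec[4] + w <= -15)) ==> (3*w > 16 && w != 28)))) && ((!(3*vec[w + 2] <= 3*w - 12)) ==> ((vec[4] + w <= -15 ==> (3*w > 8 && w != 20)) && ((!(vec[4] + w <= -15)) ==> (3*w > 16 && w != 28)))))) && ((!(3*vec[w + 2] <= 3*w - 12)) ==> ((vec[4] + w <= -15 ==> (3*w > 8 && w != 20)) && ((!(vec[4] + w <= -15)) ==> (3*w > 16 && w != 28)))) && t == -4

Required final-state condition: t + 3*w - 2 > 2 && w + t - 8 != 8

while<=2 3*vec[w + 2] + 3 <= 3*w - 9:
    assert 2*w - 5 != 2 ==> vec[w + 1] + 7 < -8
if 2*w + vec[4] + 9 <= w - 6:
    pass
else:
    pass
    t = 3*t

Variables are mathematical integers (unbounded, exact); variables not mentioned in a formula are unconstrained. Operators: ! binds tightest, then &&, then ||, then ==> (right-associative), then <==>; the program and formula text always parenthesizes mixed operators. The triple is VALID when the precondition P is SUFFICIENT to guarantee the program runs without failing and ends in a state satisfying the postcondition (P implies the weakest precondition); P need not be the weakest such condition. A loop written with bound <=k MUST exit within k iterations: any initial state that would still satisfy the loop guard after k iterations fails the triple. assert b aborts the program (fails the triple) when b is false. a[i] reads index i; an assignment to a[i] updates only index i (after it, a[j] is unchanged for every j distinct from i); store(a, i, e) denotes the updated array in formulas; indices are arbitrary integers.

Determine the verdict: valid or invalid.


Working backward. After the program, the postcondition t + 3*w - 2 > 2 && w + t - 8 != 8 must hold; in canonical form it is t + 3*w > 4 && t + w != 16.
Then branch requires t + 3*w > 4 && t + w != 16; else branch requires 3*t + 3*w > 4 && 3*t + w != 16.
Before the if: (vec[4] + w <= -15 ==> (t + 3*w > 4 && t + w != 16)) && ((!(vec[4] + w <= -15)) ==> (3*t + 3*w > 4 && 3*t + w != 16))
Before the loop (bound <=2), unroll the exhaustion recursion (WP_0 = exit-now case; WP_j = one more guarded iteration, up to j = 2):
  WP_0: (!(3*vec[w + 2] <= 3*w - 12)) && (vec[4] + w <= -15 ==> (t + 3*w > 4 && t + w != 16)) && ((!(vec[4] + w <= -15)) ==> (3*t + 3*w > 4 && 3*t + w != 16))
  WP_1: (3*vec[w + 2] <= 3*w - 12 ==> ((2*w != 7 ==> vec[w + 1] < -15) && (!(3*vec[w + 2] <= 3*w - 12)) && (vec[4] + w <= -15 ==> (t + 3*w > 4 && t + w != 16)) && ((!(vec[4] + w <= -15)) ==> (3*t + 3*w > 4 && 3*t + w != 16)))) && ((!(3*vec[w + 2] <= 3*w - 12)) ==> ((vec[4] + w <= -15 ==> (t + 3*w > 4 && t + w != 16)) && ((!(vec[4] + w <= -15)) ==> (3*t + 3*w > 4 && 3*t + w != 16))))
  WP_2: (3*vec[w + 2] <= 3*w - 12 ==> ((2*w != 7 ==> vec[w + 1] < -15) && (3*vec[w + 2] <= 3*w - 12 ==> ((2*w != 7 ==> vec[w + 1] < -15) && (!(3*vec[w + 2] <= 3*w - 12)) && (vec[4] + w <= -15 ==> (t + 3*w > 4 && t + w != 16)) && ((!(vec[4] + w <= -15)) ==> (3*t + 3*w > 4 && 3*t + w != 16)))) && ((!(3*vec[w + 2] <= 3*w - 12)) ==> ((vec[4] + w <= -15 ==> (t + 3*w > 4 && t + w != 16)) && ((!(vec[4] + w <= -15)) ==> (3*t + 3*w > 4 && 3*t + w != 16)))))) && ((!(3*vec[w + 2] <= 3*w - 12)) ==> ((vec[4] + w <= -15 ==> (t + 3*w > 4 && t + w != 16)) && ((!(vec[4] + w <= -15)) ==> (3*t + 3*w > 4 && 3*t + w != 16))))
So before the loop: (3*vec[w + 2] <= 3*w - 12 ==> ((2*w != 7 ==> vec[w + 1] < -15) && (3*vec[w + 2] <= 3*w - 12 ==> ((2*w != 7 ==> vec[w + 1] < -15) && (!(3*vec[w + 2] <= 3*w - 12)) && (vec[4] + w <= -15 ==> (t + 3*w > 4 && t + w != 16)) && ((!(vec[4] + w <= -15)) ==> (3*t + 3*w > 4 && 3*t + w != 16)))) && ((!(3*vec[w + 2] <= 3*w - 12)) ==> ((vec[4] + w <= -15 ==> (t + 3*w > 4 && t + w != 16)) && ((!(vec[4] + w <= -15)) ==> (3*t + 3*w > 4 && 3*t + w != 16)))))) && ((!(3*vec[w + 2] <= 3*w - 12)) ==> ((vec[4] + w <= -15 ==> (t + 3*w > 4 && t + w != 16)) && ((!(vec[4] + w <= -15)) ==> (3*t + 3*w > 4 && 3*t + w != 16))))
The weakest precondition is (3*vec[w + 2] <= 3*w - 12 ==> ((2*w != 7 ==> vec[w + 1] < -15) && (3*vec[w + 2] <= 3*w - 12 ==> ((2*w != 7 ==> vec[w + 1] < -15) && (!(3*vec[w + 2] <= 3*w - 12)) && (vec[4] + w <= -15 ==> (t + 3*w > 4 && t + w != 16)) && ((!(vec[4] + w <= -15)) ==> (3*t + 3*w > 4 && 3*t + w != 16)))) && ((!(3*vec[w + 2] <= 3*w - 12)) ==> ((vec[4] + w <= -15 ==> (t + 3*w > 4 && t + w != 16)) && ((!(vec[4] + w <= -15)) ==> (3*t + 3*w > 4 && 3*t + w != 16)))))) && ((!(3*vec[w + 2] <= 3*w - 12)) ==> ((vec[4] + w <= -15 ==> (t + 3*w > 4 && t + w != 16)) && ((!(vec[4] + w <= -15)) ==> (3*t + 3*w > 4 && 3*t + w != 16)))).
Check whether (3*vec[w + 2] <= 3*w - 12 ==> ((2*w != 7 ==> vec[w + 1] < -15) && (3*vec[w + 2] <= 3*w - 12 ==> ((2*w != 7 ==> vec[w + 1] < -15) && (!(3*vec[w + 2] <= 3*w - 12)) && (vec[4] + w <= -15 ==> (3*w > 8 && w != 20)) && ((!(vec[4] + w <= -15)) ==> (3*w > 16 && w != 28)))) && ((!(3*vec[w + 2] <= 3*w - 12)) ==> ((vec[4] + w <= -15 ==> (3*w > 8 && w != 20)) && ((!(vec[4] + w <= -15)) ==> (3*w > 16 && w != 28)))))) && ((!(3*vec[w + 2] <= 3*w - 12)) ==> ((vec[4] + w <= -15 ==> (3*w > 8 && w != 20)) && ((!(vec[4] + w <= -15)) ==> (3*w > 16 && w != 28)))) && t == -4 implies it.
Every state satisfying the precondition satisfies the weakest precondition: the implication holds.
Answer: valid


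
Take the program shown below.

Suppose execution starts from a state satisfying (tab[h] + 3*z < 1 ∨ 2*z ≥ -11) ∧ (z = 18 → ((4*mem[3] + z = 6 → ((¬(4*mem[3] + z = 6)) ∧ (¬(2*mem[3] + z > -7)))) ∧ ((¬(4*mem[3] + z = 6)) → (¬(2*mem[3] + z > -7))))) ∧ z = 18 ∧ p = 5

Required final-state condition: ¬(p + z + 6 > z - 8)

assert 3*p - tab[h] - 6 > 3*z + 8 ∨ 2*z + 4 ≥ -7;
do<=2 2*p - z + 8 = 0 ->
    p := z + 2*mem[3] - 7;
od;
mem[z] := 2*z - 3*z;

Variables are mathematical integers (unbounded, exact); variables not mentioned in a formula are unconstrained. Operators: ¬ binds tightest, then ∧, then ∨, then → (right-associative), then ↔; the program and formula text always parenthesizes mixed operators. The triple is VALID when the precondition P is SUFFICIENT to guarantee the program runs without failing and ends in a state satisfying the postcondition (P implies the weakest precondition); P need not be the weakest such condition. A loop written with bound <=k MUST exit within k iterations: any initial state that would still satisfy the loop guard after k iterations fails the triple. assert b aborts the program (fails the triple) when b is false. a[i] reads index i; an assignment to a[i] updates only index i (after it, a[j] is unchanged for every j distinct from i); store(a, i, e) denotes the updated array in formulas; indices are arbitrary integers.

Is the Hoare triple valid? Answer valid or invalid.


Working backward. After the program, the postcondition ¬(p + z + 6 > z - 8) must hold; in canonical form it is ¬(p > -14).
Before mem[z] := 2*z - 3*z: ¬(p > -14)
Before the loop (bound <=2), unroll the exhaustion recursion (WP_0 = exit-now case; WP_j = one more guarded iteration, up to j = 2):
  WP_0: (¬(2*p = z - 8)) ∧ (¬(p > -14))
  WP_1: (2*p = z - 8 → ((¬(4*mem[3] + z = 6)) ∧ (¬(2*mem[3] + z > -7)))) ∧ ((¬(2*p = z - 8)) → (¬(p > -14)))
  WP_2: (2*p = z - 8 → ((4*mem[3] + z = 6 → ((¬(4*mem[3] + z = 6)) ∧ (¬(2*mem[3] + z > -7)))) ∧ ((¬(4*mem[3] + z = 6)) → (¬(2*mem[3] + z > -7))))) ∧ ((¬(2*p = z - 8)) → (¬(p > -14)))
So before the loop: (2*p = z - 8 → ((4*mem[3] + z = 6 → ((¬(4*mem[3] + z = 6)) ∧ (¬(2*mem[3] + z > -7)))) ∧ ((¬(4*mem[3] + z = 6)) → (¬(2*mem[3] + z > -7))))) ∧ ((¬(2*p = z - 8)) → (¬(p > -14)))
Before assert 3*p - tab[h] - 6 > 3*z + 8 ∨ 2*z + 4 ≥ -7: (3*p > tab[h] + 3*z + 14 ∨ 2*z ≥ -11) ∧ (2*p = z - 8 → ((4*mem[3] + z = 6 → ((¬(4*mem[3] + z = 6)) ∧ (¬(2*mem[3] + z > -7)))) ∧ ((¬(4*mem[3] + z = 6)) → (¬(2*mem[3] + z > -7))))) ∧ ((¬(2*p = z - 8)) → (¬(p > -14)))
The weakest precondition is (3*p > tab[h] + 3*z + 14 ∨ 2*z ≥ -11) ∧ (2*p = z - 8 → ((4*mem[3] + z = 6 → ((¬(4*mem[3] + z = 6)) ∧ (¬(2*mem[3] + z > -7)))) ∧ ((¬(4*mem[3] + z = 6)) → (¬(2*mem[3] + z > -7))))) ∧ ((¬(2*p = z - 8)) → (¬(p > -14))).
Check whether (tab[h] + 3*z < 1 ∨ 2*z ≥ -11) ∧ (z = 18 → ((4*mem[3] + z = 6 → ((¬(4*mem[3] + z = 6)) ∧ (¬(2*mem[3] + z > -7)))) ∧ ((¬(4*mem[3] + z = 6)) → (¬(2*mem[3] + z > -7))))) ∧ z = 18 ∧ p = 5 implies it.
Every state satisfying the precondition satisfies the weakest precondition: the implication holds.
Answer: valid


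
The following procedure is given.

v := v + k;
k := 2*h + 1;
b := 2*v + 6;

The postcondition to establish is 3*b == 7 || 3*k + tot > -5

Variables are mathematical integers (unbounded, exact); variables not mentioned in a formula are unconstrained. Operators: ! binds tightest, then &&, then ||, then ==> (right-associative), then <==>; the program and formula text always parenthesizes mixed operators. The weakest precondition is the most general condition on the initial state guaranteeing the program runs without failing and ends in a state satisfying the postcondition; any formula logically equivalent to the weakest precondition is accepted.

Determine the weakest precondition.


Working backward. After the program, 3*b == 7 || 3*k + tot > -5 must hold.
Before b := 2*v + 6: 6*v == -11 || 3*k + tot > -5
Before k := 2*h + 1: 6*v == -11 || 6*h + tot > -8
Before v := v + k: 6*k + 6*v == -11 || 6*h + tot > -8
Answer: WP = 6*k + 6*v == -11 || 6*h + tot > -8


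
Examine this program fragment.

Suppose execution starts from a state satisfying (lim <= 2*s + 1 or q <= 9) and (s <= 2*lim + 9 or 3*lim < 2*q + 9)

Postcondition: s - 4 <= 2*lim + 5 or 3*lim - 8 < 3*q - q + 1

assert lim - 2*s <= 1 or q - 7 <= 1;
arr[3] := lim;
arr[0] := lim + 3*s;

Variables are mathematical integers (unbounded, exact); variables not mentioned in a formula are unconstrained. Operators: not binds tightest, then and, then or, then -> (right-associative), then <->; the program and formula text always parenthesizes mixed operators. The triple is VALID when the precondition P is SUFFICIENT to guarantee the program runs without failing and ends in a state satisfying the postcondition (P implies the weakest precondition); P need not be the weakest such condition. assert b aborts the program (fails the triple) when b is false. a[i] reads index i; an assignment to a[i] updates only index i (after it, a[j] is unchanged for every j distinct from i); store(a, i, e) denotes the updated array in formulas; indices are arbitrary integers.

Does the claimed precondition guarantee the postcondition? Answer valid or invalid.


Working backward. After the program, the postcondition s - 4 <= 2*lim + 5 or 3*lim - 8 < 3*q - q + 1 must hold; in canonical form it is s <= 2*lim + 9 or 3*lim < 2*q + 9.
Before arr[0] := lim + 3*s: s <= 2*lim + 9 or 3*lim < 2*q + 9
Before arr[3] := lim: s <= 2*lim + 9 or 3*lim < 2*q + 9
Before assert lim - 2*s <= 1 or q - 7 <= 1: (lim <= 2*s + 1 or q <= 8) and (s <= 2*lim + 9 or 3*lim < 2*q + 9)
The weakest precondition is (lim <= 2*s + 1 or q <= 8) and (s <= 2*lim + 9 or 3*lim < 2*q + 9).
Check whether (lim <= 2*s + 1 or q <= 9) and (s <= 2*lim + 9 or 3*lim < 2*q + 9) implies it.
Countermodel: at the initial state lim = -8, q = 9, s = -5, the precondition holds but the weakest precondition fails.
Answer: invalid


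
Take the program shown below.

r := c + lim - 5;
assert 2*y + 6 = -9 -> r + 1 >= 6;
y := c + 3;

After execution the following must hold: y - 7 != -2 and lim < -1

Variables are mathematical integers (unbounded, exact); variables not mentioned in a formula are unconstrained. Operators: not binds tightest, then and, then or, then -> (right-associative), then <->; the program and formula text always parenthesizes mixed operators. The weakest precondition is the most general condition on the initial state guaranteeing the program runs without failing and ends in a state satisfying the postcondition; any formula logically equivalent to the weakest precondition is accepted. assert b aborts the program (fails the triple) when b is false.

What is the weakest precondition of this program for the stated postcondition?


Working backward. After the program, the postcondition y - 7 != -2 and lim < -1 must hold; in canonical form it is y != 5 and lim < -1.
Before y := c + 3: c != 2 and lim < -1
Before assert 2*y + 6 = -9 -> r + 1 >= 6: (2*y = -15 -> r >= 5) and c != 2 and lim < -1
Before r := c + lim - 5: (2*y = -15 -> c + lim >= 10) and c != 2 and lim < -1
Answer: WP = (2*y = -15 -> c + lim >= 10) and c != 2 and lim < -1


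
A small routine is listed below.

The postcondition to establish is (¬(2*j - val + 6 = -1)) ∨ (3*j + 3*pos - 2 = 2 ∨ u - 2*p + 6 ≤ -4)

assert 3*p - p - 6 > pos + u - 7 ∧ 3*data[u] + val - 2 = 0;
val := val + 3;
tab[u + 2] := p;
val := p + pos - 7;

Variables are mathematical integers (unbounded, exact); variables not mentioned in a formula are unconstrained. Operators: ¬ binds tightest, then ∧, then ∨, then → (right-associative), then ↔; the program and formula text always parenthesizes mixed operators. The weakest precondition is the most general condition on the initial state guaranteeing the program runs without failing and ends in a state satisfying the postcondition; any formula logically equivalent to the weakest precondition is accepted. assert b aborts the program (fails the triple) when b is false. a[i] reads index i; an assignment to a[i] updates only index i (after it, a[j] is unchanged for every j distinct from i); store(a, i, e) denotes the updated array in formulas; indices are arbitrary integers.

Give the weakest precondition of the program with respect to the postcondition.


Working backward. After the program, the postcondition (¬(2*j - val + 6 = -1)) ∨ (3*j + 3*pos - 2 = 2 ∨ u - 2*p + 6 ≤ -4) must hold; in canonical form it is (¬(2*j = val - 7)) ∨ 3*j + 3*pos = 4 ∨ u ≤ 2*p - 10.
Before val := p + pos - 7: (¬(2*j = p + pos - 14)) ∨ 3*j + 3*pos = 4 ∨ u ≤ 2*p - 10
Before tab[u + 2] := p: (¬(2*j = p + pos - 14)) ∨ 3*j + 3*pos = 4 ∨ u ≤ 2*p - 10
Before val := val + 3: (¬(2*j = p + pos - 14)) ∨ 3*j + 3*pos = 4 ∨ u ≤ 2*p - 10
Before assert 3*p - p - 6 > pos + u - 7 ∧ 3*data[u] + val - 2 = 0: 2*p > pos + u - 1 ∧ 3*data[u] + val = 2 ∧ ((¬(2*j = p + pos - 14)) ∨ 3*j + 3*pos = 4 ∨ u ≤ 2*p - 10)
Answer: WP = 2*p > pos + u - 1 ∧ 3*data[u] + val = 2 ∧ ((¬(2*j = p + pos - 14)) ∨ 3*j + 3*pos = 4 ∨ u ≤ 2*p - 10)


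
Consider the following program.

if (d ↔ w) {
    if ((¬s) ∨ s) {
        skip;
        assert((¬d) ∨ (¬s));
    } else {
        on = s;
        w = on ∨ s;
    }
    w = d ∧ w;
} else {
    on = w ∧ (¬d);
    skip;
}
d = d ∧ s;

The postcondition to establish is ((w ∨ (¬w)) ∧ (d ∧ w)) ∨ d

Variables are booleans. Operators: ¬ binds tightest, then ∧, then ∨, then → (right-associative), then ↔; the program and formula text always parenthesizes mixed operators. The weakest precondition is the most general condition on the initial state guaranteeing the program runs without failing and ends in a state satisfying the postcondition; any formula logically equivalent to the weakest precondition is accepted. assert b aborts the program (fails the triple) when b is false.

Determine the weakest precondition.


Working backward. After the program, the postcondition ((w ∨ (¬w)) ∧ (d ∧ w)) ∨ d must hold; in canonical form it is (d ∧ w) ∨ d.
Before d := d ∧ s: (d ∧ s ∧ w) ∨ (d ∧ s)
Then branch requires ((¬d) ∨ (¬s)) ∧ ((d ∧ s ∧ w) ∨ (d ∧ s)); else branch requires (d ∧ s ∧ w) ∨ (d ∧ s).
Before the if: ((d ↔ w) → (((¬d) ∨ (¬s)) ∧ ((d ∧ s ∧ w) ∨ (d ∧ s)))) ∧ ((¬(d ↔ w)) → ((d ∧ s ∧ w) ∨ (d ∧ s)))
Answer: WP = ((d ↔ w) → (((¬d) ∨ (¬s)) ∧ ((d ∧ s ∧ w) ∨ (d ∧ s)))) ∧ ((¬(d ↔ w)) → ((d ∧ s ∧ w) ∨ (d ∧ s)))


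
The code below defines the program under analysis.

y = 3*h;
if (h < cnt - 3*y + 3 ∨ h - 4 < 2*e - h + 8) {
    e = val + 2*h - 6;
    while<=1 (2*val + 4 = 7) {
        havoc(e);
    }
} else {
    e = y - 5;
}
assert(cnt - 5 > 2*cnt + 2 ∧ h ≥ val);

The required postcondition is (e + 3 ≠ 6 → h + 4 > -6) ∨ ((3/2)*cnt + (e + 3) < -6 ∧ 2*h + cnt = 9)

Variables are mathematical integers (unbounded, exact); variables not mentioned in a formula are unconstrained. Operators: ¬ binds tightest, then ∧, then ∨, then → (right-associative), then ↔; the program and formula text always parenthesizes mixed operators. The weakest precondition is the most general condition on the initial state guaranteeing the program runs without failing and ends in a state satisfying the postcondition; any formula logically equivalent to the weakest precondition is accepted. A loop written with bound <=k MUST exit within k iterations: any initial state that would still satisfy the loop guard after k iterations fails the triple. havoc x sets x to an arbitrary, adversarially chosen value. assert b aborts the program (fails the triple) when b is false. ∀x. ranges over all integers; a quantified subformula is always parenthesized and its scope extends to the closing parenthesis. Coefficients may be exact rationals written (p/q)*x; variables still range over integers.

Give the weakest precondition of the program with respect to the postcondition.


Working backward. After the program, the postcondition (e + 3 ≠ 6 → h + 4 > -6) ∨ ((3/2)*cnt + (e + 3) < -6 ∧ 2*h + cnt = 9) must hold; in canonical form it is (e ≠ 3 → h > -10) ∨ ((3/2)*cnt + e < -9 ∧ cnt + 2*h = 9).
Before assert cnt - 5 > 2*cnt + 2 ∧ h ≥ val: cnt < -7 ∧ h ≥ val ∧ ((e ≠ 3 → h > -10) ∨ ((3/2)*cnt + e < -9 ∧ cnt + 2*h = 9))
Then branch requires (2*val = 3 → (∀e_1. ((¬(2*val = 3)) ∧ cnt < -7 ∧ h ≥ val ∧ ((e_1 ≠ 3 → h > -10) ∨ ((3/2)*cnt + e_1 < -9 ∧ cnt + 2*h = 9))))) ∧ ((¬(2*val = 3)) → (cnt < -7 ∧ h ≥ val ∧ ((2*h + val ≠ 9 → h > -10) ∨ ((3/2)*cnt + 2*h + val < -3 ∧ cnt + 2*h = 9)))); else branch requires cnt < -7 ∧ h ≥ val ∧ ((y ≠ 8 → h > -10) ∨ ((3/2)*cnt + y < -4 ∧ cnt + 2*h = 9)).
Before the if: ((h + 3*y < cnt + 3 ∨ 2*h < 2*e + 12) → ((2*val = 3 → (∀e_1. ((¬(2*val = 3)) ∧ cnt < -7 ∧ h ≥ val ∧ ((e_1 ≠ 3 → h > -10) ∨ ((3/2)*cnt + e_1 < -9 ∧ cnt + 2*h = 9))))) ∧ ((¬(2*val = 3)) → (cnt < -7 ∧ h ≥ val ∧ ((2*h + val ≠ 9 → h > -10) ∨ ((3/2)*cnt + 2*h + val < -3 ∧ cnt + 2*h = 9)))))) ∧ ((¬(h + 3*y < cnt + 3 ∨ 2*h < 2*e + 12)) → (cnt < -7 ∧ h ≥ val ∧ ((y ≠ 8 → h > -10) ∨ ((3/2)*cnt + y < -4 ∧ cnt + 2*h = 9))))
Before y := 3*h: ((10*h < cnt + 3 ∨ 2*h < 2*e + 12) → ((2*val = 3 → (∀e_1. ((¬(2*val = 3)) ∧ cnt < -7 ∧ h ≥ val ∧ ((e_1 ≠ 3 → h > -10) ∨ ((3/2)*cnt + e_1 < -9 ∧ cnt + 2*h = 9))))) ∧ ((¬(2*val = 3)) → (cnt < -7 ∧ h ≥ val ∧ ((2*h + val ≠ 9 → h > -10) ∨ ((3/2)*cnt + 2*h + val < -3 ∧ cnt + 2*h = 9)))))) ∧ ((¬(10*h < cnt + 3 ∨ 2*h < 2*e + 12)) → (cnt < -7 ∧ h ≥ val ∧ ((3*h ≠ 8 → h > -10) ∨ ((3/2)*cnt + 3*h < -4 ∧ cnt + 2*h = 9))))
Answer: WP = ((10*h < cnt + 3 ∨ 2*h < 2*e + 12) → ((2*val = 3 → (∀e_1. ((¬(2*val = 3)) ∧ cnt < -7 ∧ h ≥ val ∧ ((e_1 ≠ 3 → h > -10) ∨ ((3/2)*cnt + e_1 < -9 ∧ cnt + 2*h = 9))))) ∧ ((¬(2*val = 3)) → (cnt < -7 ∧ h ≥ val ∧ ((2*h + val ≠ 9 → h > -10) ∨ ((3/2)*cnt + 2*h + val < -3 ∧ cnt + 2*h = 9)))))) ∧ ((¬(10*h < cnt + 3 ∨ 2*h < 2*e + 12)) → (cnt < -7 ∧ h ≥ val ∧ ((3*h ≠ 8 → h > -10) ∨ ((3/2)*cnt + 3*h < -4 ∧ cnt + 2*h = 9))))


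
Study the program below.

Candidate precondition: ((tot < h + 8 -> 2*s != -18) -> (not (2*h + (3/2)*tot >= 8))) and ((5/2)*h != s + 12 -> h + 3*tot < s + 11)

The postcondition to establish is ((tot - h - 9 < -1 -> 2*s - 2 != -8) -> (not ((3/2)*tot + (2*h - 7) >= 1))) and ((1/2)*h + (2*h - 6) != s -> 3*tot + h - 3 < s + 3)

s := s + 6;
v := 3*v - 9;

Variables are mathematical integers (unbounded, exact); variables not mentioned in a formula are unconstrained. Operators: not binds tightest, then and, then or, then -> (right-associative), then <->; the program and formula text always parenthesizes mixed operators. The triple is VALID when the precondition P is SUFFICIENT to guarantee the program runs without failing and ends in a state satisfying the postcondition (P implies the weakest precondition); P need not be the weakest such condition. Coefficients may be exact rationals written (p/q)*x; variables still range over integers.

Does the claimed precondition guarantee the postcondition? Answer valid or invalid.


Working backward. After the program, the postcondition ((tot - h - 9 < -1 -> 2*s - 2 != -8) -> (not ((3/2)*tot + (2*h - 7) >= 1))) and ((1/2)*h + (2*h - 6) != s -> 3*tot + h - 3 < s + 3) must hold; in canonical form it is ((tot < h + 8 -> 2*s != -6) -> (not (2*h + (3/2)*tot >= 8))) and ((5/2)*h != s + 6 -> h + 3*tot < s + 6).
Before v := 3*v - 9: ((tot < h + 8 -> 2*s != -6) -> (not (2*h + (3/2)*tot >= 8))) and ((5/2)*h != s + 6 -> h + 3*tot < s + 6)
Before s := s + 6: ((tot < h + 8 -> 2*s != -18) -> (not (2*h + (3/2)*tot >= 8))) and ((5/2)*h != s + 12 -> h + 3*tot < s + 12)
The weakest precondition is ((tot < h + 8 -> 2*s != -18) -> (not (2*h + (3/2)*tot >= 8))) and ((5/2)*h != s + 12 -> h + 3*tot < s + 12).
Check whether ((tot < h + 8 -> 2*s != -18) -> (not (2*h + (3/2)*tot >= 8))) and ((5/2)*h != s + 12 -> h + 3*tot < s + 11) implies it.
Every state satisfying the precondition satisfies the weakest precondition: the implication holds.
Answer: valid
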